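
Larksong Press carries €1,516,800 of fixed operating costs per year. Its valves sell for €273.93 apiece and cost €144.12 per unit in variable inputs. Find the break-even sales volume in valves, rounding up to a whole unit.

11,685 valves

Unit CM = price − variable cost = €273.93 − €144.12 = €129.81.
Break-even Q = €1,516,800 / €129.81 = 11,684.77 → 11,685 valves.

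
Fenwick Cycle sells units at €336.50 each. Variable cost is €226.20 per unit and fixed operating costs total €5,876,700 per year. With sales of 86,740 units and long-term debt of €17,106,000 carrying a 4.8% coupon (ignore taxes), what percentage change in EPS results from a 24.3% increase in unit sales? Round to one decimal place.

Total contribution margin = 86,740 × €110.30 = €9,567,422.00.
Operating income = contribution − fixed costs = €9,567,422.00 − €5,876,700 = €3,690,722.00.
Interest = €821,088.00, so EBIT − I = €2,869,634.00.
Degree of combined leverage = contribution ÷ (EBIT − I) = €9,567,422.00 ÷ €2,869,634.00 = 3.3340.
EPS therefore changes by 3.3340 × (+24.3%) = +81.0%.

+81.0%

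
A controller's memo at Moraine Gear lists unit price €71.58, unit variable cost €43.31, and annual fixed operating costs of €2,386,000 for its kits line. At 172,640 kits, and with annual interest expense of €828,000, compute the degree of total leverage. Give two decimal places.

At 172,640 units, contribution = 172,640 × €28.27 = €4,880,532.80.
Subtracting fixed costs: EBIT = €4,880,532.80 − €2,386,000 = €2,494,532.80. Interest = €828,000.00, so EBIT − I = €1,666,532.80.
DCL = contribution ÷ (EBIT − I) = €4,880,532.80 ÷ €1,666,532.80 = 2.9286.

2.93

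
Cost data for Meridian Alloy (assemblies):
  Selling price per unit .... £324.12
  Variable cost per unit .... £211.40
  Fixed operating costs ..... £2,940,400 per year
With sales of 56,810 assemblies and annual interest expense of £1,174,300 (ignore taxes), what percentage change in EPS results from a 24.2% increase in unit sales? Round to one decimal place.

Total contribution margin = 56,810 × £112.72 = £6,403,623.20.
EBIT = £6,403,623.20 − £2,940,400 = £3,463,223.20.
Interest = £1,174,300.00, so EBIT − I = £2,288,923.20.
DCL = total CM / (EBIT − I) = £6,403,623.20 / £2,288,923.20 = 2.7977.
%ΔEPS = DCL × %ΔSales = 2.7977 × +24.2% = +67.7%.

+67.7%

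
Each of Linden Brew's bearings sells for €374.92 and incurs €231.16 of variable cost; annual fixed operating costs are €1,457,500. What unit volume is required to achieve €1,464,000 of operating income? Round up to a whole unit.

20,323 bearings

Each unit contributes €374.92 − €231.16 = €143.76.
Units = (FC + target) / CM = (€1,457,500 + €1,464,000) / €143.76 = 20,322.06, so 20,323 bearings.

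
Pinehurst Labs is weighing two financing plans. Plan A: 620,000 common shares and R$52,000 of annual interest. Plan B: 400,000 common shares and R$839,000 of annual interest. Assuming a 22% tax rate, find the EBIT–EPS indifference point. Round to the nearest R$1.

At indifference, (EBIT − 52,000)(1 − t)/620,000 = (EBIT − 839,000)(1 − t)/400,000.
The (1 − t) factor cancels: (EBIT − 52,000) × 400,000 = (EBIT − 839,000) × 620,000.
EBIT × (620,000 − 400,000) = 839,000 × 620,000 − 52,000 × 400,000 = 499,380,000,000, so EBIT = 499,380,000,000 ÷ 220,000 = 2,269,909.09.

R$2,269,909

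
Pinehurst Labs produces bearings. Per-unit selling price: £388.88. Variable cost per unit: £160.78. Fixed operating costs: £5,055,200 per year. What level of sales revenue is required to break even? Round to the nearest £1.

Contribution margin per unit = £388.88 − £160.78 = £228.10, a CM ratio of £228.10 ÷ £388.88 = 0.5866.
Break-even revenue = fixed costs × price ÷ CM = £5,055,200 × £388.88 ÷ £228.10 = £8,618,440.

£8,618,440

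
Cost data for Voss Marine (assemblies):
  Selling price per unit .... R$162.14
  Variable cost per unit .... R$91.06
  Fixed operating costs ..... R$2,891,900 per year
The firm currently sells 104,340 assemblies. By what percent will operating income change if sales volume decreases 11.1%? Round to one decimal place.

-18.2%

At 104,340 units, contribution = 104,340 × R$71.08 = R$7,416,487.20.
EBIT = R$7,416,487.20 − R$2,891,900 = R$4,524,587.20.
So DOL = total CM / EBIT = R$7,416,487.20 / R$4,524,587.20 = 1.6392.
So EBIT moves 1.6392 × (-11.1%) = -18.2%.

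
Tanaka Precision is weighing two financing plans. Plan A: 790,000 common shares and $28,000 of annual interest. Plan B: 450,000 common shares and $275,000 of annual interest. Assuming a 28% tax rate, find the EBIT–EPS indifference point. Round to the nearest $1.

At indifference, (EBIT − 28,000)(1 − t)/790,000 = (EBIT − 275,000)(1 − t)/450,000.
The (1 − t) factor cancels: (EBIT − 28,000) × 450,000 = (EBIT − 275,000) × 790,000.
EBIT × (790,000 − 450,000) = 275,000 × 790,000 − 28,000 × 450,000 = 204,650,000,000, so EBIT = 204,650,000,000 ÷ 340,000 = 601,911.76.

$601,912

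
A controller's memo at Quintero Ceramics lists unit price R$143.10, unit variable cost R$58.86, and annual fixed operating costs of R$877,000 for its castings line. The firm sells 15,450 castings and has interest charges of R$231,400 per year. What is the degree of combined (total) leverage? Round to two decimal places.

6.74

Contribution at this volume is 15,450 × R$84.24 = R$1,301,508.00.
Operating income = contribution − fixed costs = R$1,301,508.00 − R$877,000 = R$424,508.00. Interest = R$231,400.00, so EBIT − I = R$193,108.00.
DCL = contribution ÷ (EBIT − I) = R$1,301,508.00 ÷ R$193,108.00 = 6.7398.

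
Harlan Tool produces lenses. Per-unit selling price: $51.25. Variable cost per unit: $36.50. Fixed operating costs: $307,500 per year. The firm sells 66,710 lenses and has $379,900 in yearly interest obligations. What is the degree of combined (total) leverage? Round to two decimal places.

3.32

Total contribution margin = 66,710 × $14.75 = $983,972.50.
EBIT = $983,972.50 − $307,500 = $676,472.50. Interest = $379,900.00.
DOL = $983,972.50 ÷ $676,472.50 = 1.4546; DFL = $676,472.50 ÷ $296,572.50 = 2.2810.
DCL = DOL × DFL = 1.4546 × 2.2810 = 3.3179.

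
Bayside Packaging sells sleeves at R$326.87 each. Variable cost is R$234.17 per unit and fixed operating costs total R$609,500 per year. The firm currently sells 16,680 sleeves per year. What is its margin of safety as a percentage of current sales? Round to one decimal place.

60.6%

Contribution margin per unit = R$326.87 − R$234.17 = R$92.70. Break-even units = R$609,500 ÷ R$92.70 = 6,574.97; break-even revenue = 6,574.97 × R$326.87 = R$2,149,161.43.
Current sales = 16,680 × R$326.87 = R$5,452,191.60.
Margin of safety = (R$5,452,191.60 − R$2,149,161.43) ÷ R$5,452,191.60 = 60.6%.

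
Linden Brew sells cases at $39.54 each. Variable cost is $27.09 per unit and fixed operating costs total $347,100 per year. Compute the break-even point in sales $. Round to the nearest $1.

CM per unit = $39.54 − $27.09 = $12.45; CM ratio = $12.45 / $39.54 = 0.3149.
Break-even revenue = fixed costs × price ÷ CM = $347,100 × $39.54 ÷ $12.45 = $1,102,356.

$1,102,356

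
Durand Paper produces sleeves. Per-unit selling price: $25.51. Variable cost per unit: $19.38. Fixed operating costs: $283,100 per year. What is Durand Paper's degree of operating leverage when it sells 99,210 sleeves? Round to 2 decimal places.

1.87

Contribution at this volume is 99,210 × $6.13 = $608,157.30.
EBIT = $608,157.30 − $283,100 = $325,057.30.
Degree of operating leverage = $608,157.30 / $325,057.30 = 1.8709.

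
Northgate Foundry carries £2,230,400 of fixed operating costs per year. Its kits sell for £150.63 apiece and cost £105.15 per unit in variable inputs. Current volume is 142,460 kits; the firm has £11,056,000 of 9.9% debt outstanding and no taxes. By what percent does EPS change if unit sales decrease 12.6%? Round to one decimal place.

-25.9%

Contribution at this volume is 142,460 × £45.48 = £6,479,080.80.
Operating income = contribution − fixed costs = £6,479,080.80 − £2,230,400 = £4,248,680.80.
After interest of £1,094,544.00, pre-tax earnings = £3,154,136.80.
Degree of combined leverage = contribution ÷ (EBIT − I) = £6,479,080.80 ÷ £3,154,136.80 = 2.0542.
%ΔEPS = DCL × %ΔSales = 2.0542 × -12.6% = -25.9%.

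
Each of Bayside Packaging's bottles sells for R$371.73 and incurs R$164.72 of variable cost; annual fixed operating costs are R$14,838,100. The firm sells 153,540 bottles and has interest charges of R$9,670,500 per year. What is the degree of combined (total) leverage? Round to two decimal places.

Contribution at this volume is 153,540 × R$207.01 = R$31,784,315.40.
Operating income = contribution − fixed costs = R$31,784,315.40 − R$14,838,100 = R$16,946,215.40. Interest = R$9,670,500.00.
DOL = R$31,784,315.40 ÷ R$16,946,215.40 = 1.8756; DFL = R$16,946,215.40 ÷ R$7,275,715.40 = 2.3291.
Combined leverage = 1.8756 × 2.3291 = 4.3685.

4.37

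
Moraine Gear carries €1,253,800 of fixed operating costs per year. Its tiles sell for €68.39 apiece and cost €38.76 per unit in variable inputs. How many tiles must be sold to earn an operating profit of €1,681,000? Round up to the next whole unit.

99,049 tiles

Each unit contributes €68.39 − €38.76 = €29.63.
Units = (FC + target) / CM = (€1,253,800 + €1,681,000) / €29.63 = 99,048.26, so 99,049 tiles.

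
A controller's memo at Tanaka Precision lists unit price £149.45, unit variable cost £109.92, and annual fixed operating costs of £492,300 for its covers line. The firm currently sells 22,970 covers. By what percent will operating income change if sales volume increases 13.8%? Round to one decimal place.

+30.1%

At 22,970 units, contribution = 22,970 × £39.53 = £908,004.10.
Subtracting fixed costs: EBIT = £908,004.10 − £492,300 = £415,704.10.
DOL = contribution ÷ EBIT = £908,004.10 ÷ £415,704.10 = 2.1843.
%ΔEBIT = DOL × %ΔSales = 2.1843 × +13.8% = +30.1%.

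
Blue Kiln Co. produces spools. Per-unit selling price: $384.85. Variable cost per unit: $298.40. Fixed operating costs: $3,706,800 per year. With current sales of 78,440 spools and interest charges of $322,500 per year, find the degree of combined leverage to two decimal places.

Total contribution margin = 78,440 × $86.45 = $6,781,138.00.
Subtracting fixed costs: EBIT = $6,781,138.00 − $3,706,800 = $3,074,338.00. Interest = $322,500.00.
DOL = $6,781,138.00 ÷ $3,074,338.00 = 2.2057; DFL = $3,074,338.00 ÷ $2,751,838.00 = 1.1172.
DCL = DOL × DFL = 2.2057 × 1.1172 = 2.4642.

2.46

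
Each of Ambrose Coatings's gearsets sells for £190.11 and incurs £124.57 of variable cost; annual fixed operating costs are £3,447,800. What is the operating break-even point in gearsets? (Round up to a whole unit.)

Unit CM = price − variable cost = £190.11 − £124.57 = £65.54.
Units to break even: £3,447,800 ÷ £65.54 = 52,606.04, rounded up to 52,607.

52,607 gearsets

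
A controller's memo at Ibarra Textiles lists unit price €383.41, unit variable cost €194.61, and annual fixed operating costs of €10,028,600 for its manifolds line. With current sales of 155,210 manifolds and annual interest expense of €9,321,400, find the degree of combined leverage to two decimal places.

Total contribution margin = 155,210 × €188.80 = €29,303,648.00.
Subtracting fixed costs: EBIT = €29,303,648.00 − €10,028,600 = €19,275,048.00. Interest = €9,321,400.00, so EBIT − I = €9,953,648.00.
Degree of total leverage = total CM / (EBIT − interest) = €29,303,648.00 / €9,953,648.00 = 2.9440.

2.94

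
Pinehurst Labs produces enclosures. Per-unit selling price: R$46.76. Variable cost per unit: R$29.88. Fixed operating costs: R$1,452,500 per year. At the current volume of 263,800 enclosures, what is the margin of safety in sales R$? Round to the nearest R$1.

Each unit contributes R$46.76 − R$29.88 = R$16.88. Break-even units = R$1,452,500 ÷ R$16.88 = 86,048.58; break-even revenue = 86,048.58 × R$46.76 = R$4,023,631.52.
Actual sales revenue = 263,800 × R$46.76 = R$12,335,288.00.
Margin of safety = R$12,335,288.00 − R$4,023,631.52 = R$8,311,656.

R$8,311,656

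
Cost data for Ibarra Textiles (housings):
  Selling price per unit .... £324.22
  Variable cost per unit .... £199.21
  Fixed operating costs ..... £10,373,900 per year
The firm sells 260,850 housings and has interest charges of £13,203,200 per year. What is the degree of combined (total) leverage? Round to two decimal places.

Total contribution margin = 260,850 × £125.01 = £32,608,858.50.
EBIT = £32,608,858.50 − £10,373,900 = £22,234,958.50. Interest = £13,203,200.00.
DOL = £32,608,858.50 ÷ £22,234,958.50 = 1.4666; DFL = £22,234,958.50 ÷ £9,031,758.50 = 2.4619.
Combined leverage = 1.4666 × 2.4619 = 3.6106.

3.61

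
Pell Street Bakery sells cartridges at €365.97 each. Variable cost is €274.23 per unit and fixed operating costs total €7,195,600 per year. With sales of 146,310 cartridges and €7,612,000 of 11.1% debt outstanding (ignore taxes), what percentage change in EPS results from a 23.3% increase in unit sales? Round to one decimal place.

+58.1%

Total contribution margin = 146,310 × €91.74 = €13,422,479.40.
Operating income = contribution − fixed costs = €13,422,479.40 − €7,195,600 = €6,226,879.40.
Interest = €844,932.00, so EBIT − I = €5,381,947.40.
DCL = total CM / (EBIT − I) = €13,422,479.40 / €5,381,947.40 = 2.4940.
%ΔEPS = DCL × %ΔSales = 2.4940 × +23.3% = +58.1%.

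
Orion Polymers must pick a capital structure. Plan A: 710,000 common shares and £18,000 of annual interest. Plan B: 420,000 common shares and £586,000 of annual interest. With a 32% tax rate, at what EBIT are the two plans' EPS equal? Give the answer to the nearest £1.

£1,408,621

At indifference, (EBIT − 18,000)(1 − t)/710,000 = (EBIT − 586,000)(1 − t)/420,000.
The (1 − t) factor cancels: (EBIT − 18,000) × 420,000 = (EBIT − 586,000) × 710,000.
EBIT × (710,000 − 420,000) = 586,000 × 710,000 − 18,000 × 420,000 = 408,500,000,000, so EBIT = 408,500,000,000 ÷ 290,000 = 1,408,620.69.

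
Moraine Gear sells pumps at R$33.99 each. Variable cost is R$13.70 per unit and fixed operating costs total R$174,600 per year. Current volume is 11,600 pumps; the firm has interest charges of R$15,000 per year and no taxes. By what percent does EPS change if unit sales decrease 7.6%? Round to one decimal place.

Contribution at this volume is 11,600 × R$20.29 = R$235,364.00.
Operating income = contribution − fixed costs = R$235,364.00 − R$174,600 = R$60,764.00.
After interest of R$15,000.00, pre-tax earnings = R$45,764.00.
Degree of combined leverage = contribution ÷ (EBIT − I) = R$235,364.00 ÷ R$45,764.00 = 5.1430.
%ΔEPS = DCL × %ΔSales = 5.1430 × -7.6% = -39.1%.

-39.1%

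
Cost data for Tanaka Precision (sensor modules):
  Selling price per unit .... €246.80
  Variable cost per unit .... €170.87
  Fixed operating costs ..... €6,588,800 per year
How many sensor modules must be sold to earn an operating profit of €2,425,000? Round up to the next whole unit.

Unit CM = price − variable cost = €246.80 − €170.87 = €75.93.
Need Q such that Q × €75.93 − €6,588,800 = €2,425,000, i.e. Q = €9,013,800 / €75.93 = 118,711.97 → 118,712.

118,712 sensor modules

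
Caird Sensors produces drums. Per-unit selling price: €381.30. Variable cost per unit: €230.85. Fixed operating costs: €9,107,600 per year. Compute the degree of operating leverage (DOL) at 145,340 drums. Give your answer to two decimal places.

1.71

Total contribution margin = 145,340 × €150.45 = €21,866,403.00.
Operating income = contribution − fixed costs = €21,866,403.00 − €9,107,600 = €12,758,803.00.
So DOL = total CM / EBIT = €21,866,403.00 / €12,758,803.00 = 1.7138.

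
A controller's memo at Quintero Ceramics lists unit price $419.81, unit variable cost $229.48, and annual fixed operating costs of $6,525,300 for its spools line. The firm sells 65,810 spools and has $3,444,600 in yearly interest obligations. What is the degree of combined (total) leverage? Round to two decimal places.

4.90

Contribution at this volume is 65,810 × $190.33 = $12,525,617.30.
Subtracting fixed costs: EBIT = $12,525,617.30 − $6,525,300 = $6,000,317.30. Interest = $3,444,600.00, so EBIT − I = $2,555,717.30.
DCL = contribution ÷ (EBIT − I) = $12,525,617.30 ÷ $2,555,717.30 = 4.9010.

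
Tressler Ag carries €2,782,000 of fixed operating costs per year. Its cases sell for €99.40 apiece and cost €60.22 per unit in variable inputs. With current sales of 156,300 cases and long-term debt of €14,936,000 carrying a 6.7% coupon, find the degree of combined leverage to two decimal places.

Total contribution margin = 156,300 × €39.18 = €6,123,834.00.
Subtracting fixed costs: EBIT = €6,123,834.00 − €2,782,000 = €3,341,834.00. Interest = €1,000,712.00.
DOL = €6,123,834.00 ÷ €3,341,834.00 = 1.8325; DFL = €3,341,834.00 ÷ €2,341,122.00 = 1.4274.
DCL = DOL × DFL = 1.8325 × 1.4274 = 2.6157.

2.62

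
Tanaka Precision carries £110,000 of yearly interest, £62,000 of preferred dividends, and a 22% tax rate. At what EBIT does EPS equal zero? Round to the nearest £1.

Preferred dividends are paid after tax, so their pre-tax equivalent is £62,000 ÷ (1 − 0.22) = £79,487.18.
Financial break-even EBIT = interest + D_p ÷ (1 − t) = £110,000 + £79,487.18 = £189,487.18.

£189,487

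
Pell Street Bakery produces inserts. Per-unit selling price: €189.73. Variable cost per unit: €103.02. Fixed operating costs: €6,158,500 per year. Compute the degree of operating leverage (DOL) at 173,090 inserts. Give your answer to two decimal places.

1.70

At 173,090 units, contribution = 173,090 × €86.71 = €15,008,633.90.
EBIT = €15,008,633.90 − €6,158,500 = €8,850,133.90.
DOL = contribution ÷ EBIT = €15,008,633.90 ÷ €8,850,133.90 = 1.6959.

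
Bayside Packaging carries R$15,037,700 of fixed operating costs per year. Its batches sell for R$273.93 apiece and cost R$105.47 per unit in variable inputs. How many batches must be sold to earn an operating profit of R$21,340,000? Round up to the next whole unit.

215,943 batches

Contribution margin per unit = R$273.93 − R$105.47 = R$168.46.
Required volume = (fixed costs + target profit) ÷ CM = (R$15,037,700 + R$21,340,000) ÷ R$168.46 = 215,942.66, so 215,943 batches.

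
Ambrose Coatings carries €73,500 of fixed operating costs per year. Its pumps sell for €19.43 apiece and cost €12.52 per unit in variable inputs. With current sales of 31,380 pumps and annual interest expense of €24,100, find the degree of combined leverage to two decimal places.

1.82

Contribution at this volume is 31,380 × €6.91 = €216,835.80.
EBIT = €216,835.80 − €73,500 = €143,335.80. Interest = €24,100.00.
DOL = €216,835.80 ÷ €143,335.80 = 1.5128; DFL = €143,335.80 ÷ €119,235.80 = 1.2021.
Combined leverage = 1.5128 × 1.2021 = 1.8185.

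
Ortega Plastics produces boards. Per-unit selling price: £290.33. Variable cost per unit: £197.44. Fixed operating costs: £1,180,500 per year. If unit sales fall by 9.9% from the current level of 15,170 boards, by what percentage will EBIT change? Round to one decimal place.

Total contribution margin = 15,170 × £92.89 = £1,409,141.30.
EBIT = £1,409,141.30 − £1,180,500 = £228,641.30.
DOL = contribution ÷ EBIT = £1,409,141.30 ÷ £228,641.30 = 6.1631.
%ΔEBIT = DOL × %ΔSales = 6.1631 × -9.9% = -61.0%.

-61.0%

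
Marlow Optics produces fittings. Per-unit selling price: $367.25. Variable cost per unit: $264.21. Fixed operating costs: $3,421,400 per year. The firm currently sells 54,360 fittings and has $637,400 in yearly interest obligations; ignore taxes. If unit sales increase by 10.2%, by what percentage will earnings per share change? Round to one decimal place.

Contribution at this volume is 54,360 × $103.04 = $5,601,254.40.
Operating income = contribution − fixed costs = $5,601,254.40 − $3,421,400 = $2,179,854.40.
Interest = $637,400.00, so EBIT − I = $1,542,454.40.
Degree of combined leverage = contribution ÷ (EBIT − I) = $5,601,254.40 ÷ $1,542,454.40 = 3.6314.
%ΔEPS = DCL × %ΔSales = 3.6314 × +10.2% = +37.0%.

+37.0%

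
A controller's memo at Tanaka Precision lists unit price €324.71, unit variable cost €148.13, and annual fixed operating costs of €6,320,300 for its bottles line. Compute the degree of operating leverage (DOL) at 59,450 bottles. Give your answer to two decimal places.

Total contribution margin = 59,450 × €176.58 = €10,497,681.00.
Subtracting fixed costs: EBIT = €10,497,681.00 − €6,320,300 = €4,177,381.00.
Degree of operating leverage = €10,497,681.00 / €4,177,381.00 = 2.5130.

2.51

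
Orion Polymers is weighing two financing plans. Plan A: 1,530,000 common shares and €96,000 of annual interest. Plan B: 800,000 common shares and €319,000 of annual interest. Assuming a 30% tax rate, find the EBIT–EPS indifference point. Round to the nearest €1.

At indifference, (EBIT − 96,000)(1 − t)/1,530,000 = (EBIT − 319,000)(1 − t)/800,000.
Cancelling (1 − t) and cross-multiplying: 800,000·(EBIT − 96,000) = 1,530,000·(EBIT − 319,000).
EBIT × (1,530,000 − 800,000) = 319,000 × 1,530,000 − 96,000 × 800,000 = 411,270,000,000, so EBIT = 411,270,000,000 ÷ 730,000 = 563,383.56.

€563,384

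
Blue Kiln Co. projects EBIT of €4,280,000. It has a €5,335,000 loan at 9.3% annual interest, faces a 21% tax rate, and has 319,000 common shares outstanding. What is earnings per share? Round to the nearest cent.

€9.37

Interest = €496,155.00, so EBT = €4,280,000 − €496,155.00 = €3,783,845.00.
After tax at 21%: net income = €3,783,845.00 × 0.79 = €2,989,237.55.
EPS = €2,989,237.55 ÷ 319,000 = €9.37.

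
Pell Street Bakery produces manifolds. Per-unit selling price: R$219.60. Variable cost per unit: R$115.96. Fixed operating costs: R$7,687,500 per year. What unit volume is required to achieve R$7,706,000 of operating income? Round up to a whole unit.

148,529 manifolds

Unit CM = price − variable cost = R$219.60 − R$115.96 = R$103.64.
Required volume = (fixed costs + target profit) ÷ CM = (R$7,687,500 + R$7,706,000) ÷ R$103.64 = 148,528.56, so 148,529 manifolds.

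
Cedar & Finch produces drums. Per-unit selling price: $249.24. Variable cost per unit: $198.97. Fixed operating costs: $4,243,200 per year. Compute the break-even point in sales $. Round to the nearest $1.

CM per unit = $249.24 − $198.97 = $50.27; CM ratio = $50.27 / $249.24 = 0.2017.
Break-even sales = FC ÷ CM ratio = $4,243,200 × $249.24 / $50.27 = $21,037,899.

$21,037,899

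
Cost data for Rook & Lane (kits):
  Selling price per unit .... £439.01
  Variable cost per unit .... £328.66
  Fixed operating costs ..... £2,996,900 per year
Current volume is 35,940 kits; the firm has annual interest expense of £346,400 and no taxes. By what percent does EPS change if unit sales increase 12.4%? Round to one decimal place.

At 35,940 units, contribution = 35,940 × £110.35 = £3,965,979.00.
EBIT = £3,965,979.00 − £2,996,900 = £969,079.00.
After interest of £346,400.00, pre-tax earnings = £622,679.00.
DCL = total CM / (EBIT − I) = £3,965,979.00 / £622,679.00 = 6.3692.
%ΔEPS = DCL × %ΔSales = 6.3692 × +12.4% = +79.0%.

+79.0%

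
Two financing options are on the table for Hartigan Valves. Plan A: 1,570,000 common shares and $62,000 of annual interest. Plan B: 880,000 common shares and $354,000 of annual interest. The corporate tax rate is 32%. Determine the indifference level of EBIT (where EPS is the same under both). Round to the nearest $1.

At indifference, (EBIT − 62,000)(1 − t)/1,570,000 = (EBIT − 354,000)(1 − t)/880,000.
The (1 − t) factor cancels: (EBIT − 62,000) × 880,000 = (EBIT − 354,000) × 1,570,000.
Solving, EBIT = (354,000·1,570,000 − 62,000·880,000) / (1,570,000 − 880,000) = 501,220,000,000 / 690,000 = 726,405.80.

$726,406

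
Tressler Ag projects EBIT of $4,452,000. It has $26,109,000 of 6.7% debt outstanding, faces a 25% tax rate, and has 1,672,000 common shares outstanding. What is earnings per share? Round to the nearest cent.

Pre-tax income = $4,452,000 − $1,749,303.00 = $2,702,697.00.
After tax at 25%: net income = $2,702,697.00 × 0.75 = $2,027,022.75.
Per share: $2,027,022.75 / 1,672,000 shares = $1.21.

$1.21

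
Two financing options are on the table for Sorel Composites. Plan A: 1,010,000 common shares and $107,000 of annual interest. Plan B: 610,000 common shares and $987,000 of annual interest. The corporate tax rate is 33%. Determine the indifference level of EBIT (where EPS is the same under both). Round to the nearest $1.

$2,329,000

Set EPS_A = EPS_B: (EBIT − $107,000)(1 − 0.33) ÷ 1,010,000 = (EBIT − $987,000)(1 − 0.33) ÷ 610,000.
The (1 − t) factor cancels: (EBIT − 107,000) × 610,000 = (EBIT − 987,000) × 1,010,000.
EBIT × (1,010,000 − 610,000) = 987,000 × 1,010,000 − 107,000 × 610,000 = 931,600,000,000, so EBIT = 931,600,000,000 ÷ 400,000 = 2,329,000.00.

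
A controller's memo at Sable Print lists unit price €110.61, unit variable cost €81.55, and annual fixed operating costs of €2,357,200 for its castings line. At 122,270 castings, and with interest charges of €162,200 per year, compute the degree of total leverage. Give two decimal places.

3.44

Total contribution margin = 122,270 × €29.06 = €3,553,166.20.
EBIT = €3,553,166.20 − €2,357,200 = €1,195,966.20. Interest = €162,200.00, so EBIT − I = €1,033,766.20.
Degree of total leverage = total CM / (EBIT − interest) = €3,553,166.20 / €1,033,766.20 = 3.4371.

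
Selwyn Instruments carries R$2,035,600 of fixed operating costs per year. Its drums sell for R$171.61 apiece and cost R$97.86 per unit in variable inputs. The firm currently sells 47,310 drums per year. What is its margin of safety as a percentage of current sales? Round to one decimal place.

41.7%

Contribution margin per unit = R$171.61 − R$97.86 = R$73.75. Break-even units = R$2,035,600 ÷ R$73.75 = 27,601.36; break-even revenue = 27,601.36 × R$171.61 = R$4,736,668.69.
Current sales = 47,310 × R$171.61 = R$8,118,869.10.
Margin of safety = (R$8,118,869.10 − R$4,736,668.69) ÷ R$8,118,869.10 = 41.7%.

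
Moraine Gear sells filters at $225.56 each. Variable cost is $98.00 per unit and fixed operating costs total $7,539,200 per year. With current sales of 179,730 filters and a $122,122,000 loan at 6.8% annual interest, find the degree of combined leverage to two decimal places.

3.24

Contribution at this volume is 179,730 × $127.56 = $22,926,358.80.
Subtracting fixed costs: EBIT = $22,926,358.80 − $7,539,200 = $15,387,158.80. Interest = $8,304,296.00.
DOL = $22,926,358.80 ÷ $15,387,158.80 = 1.4900; DFL = $15,387,158.80 ÷ $7,082,862.80 = 2.1724.
Combined leverage = 1.4900 × 2.1724 = 3.2369.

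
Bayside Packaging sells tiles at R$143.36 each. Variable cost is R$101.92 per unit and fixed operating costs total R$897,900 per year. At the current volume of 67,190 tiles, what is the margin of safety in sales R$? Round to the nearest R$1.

R$6,526,110

Each unit contributes R$143.36 − R$101.92 = R$41.44. Break-even units = R$897,900 ÷ R$41.44 = 21,667.47; break-even revenue = 21,667.47 × R$143.36 = R$3,106,248.65.
Current sales = 67,190 × R$143.36 = R$9,632,358.40.
Margin of safety = R$9,632,358.40 − R$3,106,248.65 = R$6,526,110.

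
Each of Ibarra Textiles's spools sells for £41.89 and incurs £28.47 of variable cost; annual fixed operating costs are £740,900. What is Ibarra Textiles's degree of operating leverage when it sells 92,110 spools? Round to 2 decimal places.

2.50

At 92,110 units, contribution = 92,110 × £13.42 = £1,236,116.20.
EBIT = £1,236,116.20 − £740,900 = £495,216.20.
So DOL = total CM / EBIT = £1,236,116.20 / £495,216.20 = 2.4961.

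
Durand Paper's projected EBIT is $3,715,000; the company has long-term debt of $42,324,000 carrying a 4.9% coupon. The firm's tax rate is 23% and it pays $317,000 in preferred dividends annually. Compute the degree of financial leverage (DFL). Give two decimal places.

Interest = $2,073,876.00.
Preferred dividends grossed up pre-tax: $317,000 / (1 − 0.23) = $411,688.31.
DFL = EBIT ÷ [EBIT − I − D_p/(1−t)] = $3,715,000 ÷ [$3,715,000 − $2,073,876.00 − $411,688.31] = $3,715,000 ÷ $1,229,435.69 = 3.0217.

3.02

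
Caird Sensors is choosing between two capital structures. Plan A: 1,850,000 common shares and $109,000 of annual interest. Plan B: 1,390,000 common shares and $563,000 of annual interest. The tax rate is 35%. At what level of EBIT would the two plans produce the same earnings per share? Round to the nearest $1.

$1,934,870

At indifference, (EBIT − 109,000)(1 − t)/1,850,000 = (EBIT − 563,000)(1 − t)/1,390,000.
Cancelling (1 − t) and cross-multiplying: 1,390,000·(EBIT − 109,000) = 1,850,000·(EBIT − 563,000).
Solving, EBIT = (563,000·1,850,000 − 109,000·1,390,000) / (1,850,000 − 1,390,000) = 890,040,000,000 / 460,000 = 1,934,869.57.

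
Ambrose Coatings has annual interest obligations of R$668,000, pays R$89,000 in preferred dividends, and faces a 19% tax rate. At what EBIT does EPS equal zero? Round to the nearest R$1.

Grossing the preferred dividend up to pre-tax terms: R$89,000 / (1 − 0.19) = R$109,876.54.
Financial break-even EBIT = interest + D_p ÷ (1 − t) = R$668,000 + R$109,876.54 = R$777,876.54.

R$777,877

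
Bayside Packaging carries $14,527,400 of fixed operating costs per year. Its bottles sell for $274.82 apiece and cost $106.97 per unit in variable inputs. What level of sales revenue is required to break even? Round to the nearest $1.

Contribution margin per unit = $274.82 − $106.97 = $167.85, a CM ratio of $167.85 ÷ $274.82 = 0.6108.
Break-even sales = FC ÷ CM ratio = $14,527,400 × $274.82 / $167.85 = $23,785,642.

$23,785,642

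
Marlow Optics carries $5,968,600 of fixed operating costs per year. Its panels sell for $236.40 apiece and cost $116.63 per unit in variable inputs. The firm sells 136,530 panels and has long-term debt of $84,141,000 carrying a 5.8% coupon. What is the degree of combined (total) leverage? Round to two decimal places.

2.97

Contribution at this volume is 136,530 × $119.77 = $16,352,198.10.
Operating income = contribution − fixed costs = $16,352,198.10 − $5,968,600 = $10,383,598.10. Interest = $4,880,178.00.
DOL = $16,352,198.10 ÷ $10,383,598.10 = 1.5748; DFL = $10,383,598.10 ÷ $5,503,420.10 = 1.8868.
DCL = DOL × DFL = 1.5748 × 1.8868 = 2.9713.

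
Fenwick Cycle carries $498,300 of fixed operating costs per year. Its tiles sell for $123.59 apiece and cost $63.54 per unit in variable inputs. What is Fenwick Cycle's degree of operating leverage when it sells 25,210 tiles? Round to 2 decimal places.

At 25,210 units, contribution = 25,210 × $60.05 = $1,513,860.50.
Operating income = contribution − fixed costs = $1,513,860.50 − $498,300 = $1,015,560.50.
So DOL = total CM / EBIT = $1,513,860.50 / $1,015,560.50 = 1.4907.

1.49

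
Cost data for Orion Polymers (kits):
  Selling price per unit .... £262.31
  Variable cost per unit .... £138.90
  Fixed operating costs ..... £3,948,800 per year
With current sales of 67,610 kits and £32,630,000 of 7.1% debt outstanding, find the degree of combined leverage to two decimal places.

Contribution at this volume is 67,610 × £123.41 = £8,343,750.10.
EBIT = £8,343,750.10 − £3,948,800 = £4,394,950.10. Interest = £2,316,730.00.
DOL = £8,343,750.10 ÷ £4,394,950.10 = 1.8985; DFL = £4,394,950.10 ÷ £2,078,220.10 = 2.1148.
Combined leverage = 1.8985 × 2.1148 = 4.0149.

4.01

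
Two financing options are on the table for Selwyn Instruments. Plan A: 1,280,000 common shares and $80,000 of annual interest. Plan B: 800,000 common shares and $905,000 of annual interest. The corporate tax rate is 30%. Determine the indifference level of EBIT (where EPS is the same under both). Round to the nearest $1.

$2,280,000

At indifference, (EBIT − 80,000)(1 − t)/1,280,000 = (EBIT − 905,000)(1 − t)/800,000.
Cancelling (1 − t) and cross-multiplying: 800,000·(EBIT − 80,000) = 1,280,000·(EBIT − 905,000).
EBIT × (1,280,000 − 800,000) = 905,000 × 1,280,000 − 80,000 × 800,000 = 1,094,400,000,000, so EBIT = 1,094,400,000,000 ÷ 480,000 = 2,280,000.00.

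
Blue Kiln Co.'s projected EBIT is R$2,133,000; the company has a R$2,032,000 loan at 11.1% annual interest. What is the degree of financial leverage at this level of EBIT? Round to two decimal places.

1.12

Annual interest charges come to R$225,552.00.
DFL = EBIT ÷ (EBIT − I) = R$2,133,000 ÷ (R$2,133,000 − R$225,552.00) = R$2,133,000 ÷ R$1,907,448.00 = 1.1182.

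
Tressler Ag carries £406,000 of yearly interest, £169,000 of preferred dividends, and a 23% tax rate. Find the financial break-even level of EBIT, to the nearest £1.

£625,481

Grossing the preferred dividend up to pre-tax terms: £169,000 / (1 − 0.23) = £219,480.52.
Financial break-even EBIT = interest + D_p ÷ (1 − t) = £406,000 + £219,480.52 = £625,480.52.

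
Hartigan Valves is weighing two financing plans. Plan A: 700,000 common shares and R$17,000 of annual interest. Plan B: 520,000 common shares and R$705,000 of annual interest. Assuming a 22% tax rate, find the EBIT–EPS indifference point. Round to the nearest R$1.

R$2,692,556

At indifference, (EBIT − 17,000)(1 − t)/700,000 = (EBIT − 705,000)(1 − t)/520,000.
Cancelling (1 − t) and cross-multiplying: 520,000·(EBIT − 17,000) = 700,000·(EBIT − 705,000).
Solving, EBIT = (705,000·700,000 − 17,000·520,000) / (700,000 − 520,000) = 484,660,000,000 / 180,000 = 2,692,555.56.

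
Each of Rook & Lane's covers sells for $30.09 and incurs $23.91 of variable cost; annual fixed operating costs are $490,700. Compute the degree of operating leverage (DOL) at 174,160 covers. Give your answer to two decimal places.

1.84

Total contribution margin = 174,160 × $6.18 = $1,076,308.80.
EBIT = $1,076,308.80 − $490,700 = $585,608.80.
DOL = contribution ÷ EBIT = $1,076,308.80 ÷ $585,608.80 = 1.8379.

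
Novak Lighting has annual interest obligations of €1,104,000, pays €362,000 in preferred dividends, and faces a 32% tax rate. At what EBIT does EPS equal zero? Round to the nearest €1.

Grossing the preferred dividend up to pre-tax terms: €362,000 / (1 − 0.32) = €532,352.94.
EPS = 0 when EBIT covers interest plus the pre-tax preferred burden: €1,104,000 + €532,352.94 = €1,636,352.94.

€1,636,353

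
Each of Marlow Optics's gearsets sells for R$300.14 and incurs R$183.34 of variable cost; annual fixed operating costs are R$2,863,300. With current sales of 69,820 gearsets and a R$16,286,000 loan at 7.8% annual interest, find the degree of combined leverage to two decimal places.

Total contribution margin = 69,820 × R$116.80 = R$8,154,976.00.
EBIT = R$8,154,976.00 − R$2,863,300 = R$5,291,676.00. Interest = R$1,270,308.00, so EBIT − I = R$4,021,368.00.
DCL = contribution ÷ (EBIT − I) = R$8,154,976.00 ÷ R$4,021,368.00 = 2.0279.

2.03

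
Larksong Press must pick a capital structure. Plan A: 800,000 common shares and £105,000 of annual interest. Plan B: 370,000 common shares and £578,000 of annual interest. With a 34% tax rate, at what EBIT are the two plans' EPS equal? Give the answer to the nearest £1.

£985,000

Set EPS_A = EPS_B: (EBIT − £105,000)(1 − 0.34) ÷ 800,000 = (EBIT − £578,000)(1 − 0.34) ÷ 370,000.
The (1 − t) factor cancels: (EBIT − 105,000) × 370,000 = (EBIT − 578,000) × 800,000.
EBIT × (800,000 − 370,000) = 578,000 × 800,000 − 105,000 × 370,000 = 423,550,000,000, so EBIT = 423,550,000,000 ÷ 430,000 = 985,000.00.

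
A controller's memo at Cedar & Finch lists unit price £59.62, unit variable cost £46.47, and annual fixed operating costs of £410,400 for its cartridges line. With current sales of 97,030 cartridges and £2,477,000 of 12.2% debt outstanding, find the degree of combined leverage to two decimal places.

2.26

At 97,030 units, contribution = 97,030 × £13.15 = £1,275,944.50.
EBIT = £1,275,944.50 − £410,400 = £865,544.50. Interest = £302,194.00, so EBIT − I = £563,350.50.
Degree of total leverage = total CM / (EBIT − interest) = £1,275,944.50 / £563,350.50 = 2.2649.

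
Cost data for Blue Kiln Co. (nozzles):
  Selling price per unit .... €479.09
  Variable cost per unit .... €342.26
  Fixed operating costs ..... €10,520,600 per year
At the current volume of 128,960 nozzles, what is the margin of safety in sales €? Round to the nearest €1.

€24,947,122

Each unit contributes €479.09 − €342.26 = €136.83. Break-even units = €10,520,600 ÷ €136.83 = 76,888.11; break-even revenue = 76,888.11 × €479.09 = €36,836,324.30.
Current sales = 128,960 × €479.09 = €61,783,446.40.
Margin of safety = €61,783,446.40 − €36,836,324.30 = €24,947,122.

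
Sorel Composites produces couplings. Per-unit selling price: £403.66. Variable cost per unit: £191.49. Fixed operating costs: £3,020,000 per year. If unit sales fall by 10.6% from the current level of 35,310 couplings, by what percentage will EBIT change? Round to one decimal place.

Contribution at this volume is 35,310 × £212.17 = £7,491,722.70.
Subtracting fixed costs: EBIT = £7,491,722.70 − £3,020,000 = £4,471,722.70.
DOL = contribution ÷ EBIT = £7,491,722.70 ÷ £4,471,722.70 = 1.6754.
%ΔEBIT = DOL × %ΔSales = 1.6754 × -10.6% = -17.8%.

-17.8%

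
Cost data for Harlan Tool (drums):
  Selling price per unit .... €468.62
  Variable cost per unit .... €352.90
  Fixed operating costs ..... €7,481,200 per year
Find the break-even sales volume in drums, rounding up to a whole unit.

Contribution margin per unit = €468.62 − €352.90 = €115.72.
Break-even Q = €7,481,200 / €115.72 = 64,649.15 → 64,650 drums.

64,650 drums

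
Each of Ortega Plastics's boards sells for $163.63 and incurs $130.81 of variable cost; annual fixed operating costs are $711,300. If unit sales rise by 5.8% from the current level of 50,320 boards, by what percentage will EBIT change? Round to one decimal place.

Total contribution margin = 50,320 × $32.82 = $1,651,502.40.
Operating income = contribution − fixed costs = $1,651,502.40 − $711,300 = $940,202.40.
DOL = contribution ÷ EBIT = $1,651,502.40 ÷ $940,202.40 = 1.7565.
Operating income changes by 1.7565 × +5.8% = +10.2%.

+10.2%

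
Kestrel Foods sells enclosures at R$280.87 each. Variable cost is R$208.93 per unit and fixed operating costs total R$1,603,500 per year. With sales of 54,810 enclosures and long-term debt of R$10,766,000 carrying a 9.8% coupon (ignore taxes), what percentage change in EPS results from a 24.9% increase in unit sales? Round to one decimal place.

+76.4%

Total contribution margin = 54,810 × R$71.94 = R$3,943,031.40.
Operating income = contribution − fixed costs = R$3,943,031.40 − R$1,603,500 = R$2,339,531.40.
Interest = R$1,055,068.00, so EBIT − I = R$1,284,463.40.
Degree of combined leverage = contribution ÷ (EBIT − I) = R$3,943,031.40 ÷ R$1,284,463.40 = 3.0698.
%ΔEPS = DCL × %ΔSales = 3.0698 × +24.9% = +76.4%.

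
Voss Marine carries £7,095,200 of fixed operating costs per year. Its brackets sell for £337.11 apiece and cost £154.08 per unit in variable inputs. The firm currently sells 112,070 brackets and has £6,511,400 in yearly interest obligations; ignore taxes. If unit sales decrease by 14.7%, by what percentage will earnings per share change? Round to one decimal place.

Total contribution margin = 112,070 × £183.03 = £20,512,172.10.
EBIT = £20,512,172.10 − £7,095,200 = £13,416,972.10.
After interest of £6,511,400.00, pre-tax earnings = £6,905,572.10.
Degree of combined leverage = contribution ÷ (EBIT − I) = £20,512,172.10 ÷ £6,905,572.10 = 2.9704.
%ΔEPS = DCL × %ΔSales = 2.9704 × -14.7% = -43.7%.

-43.7%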